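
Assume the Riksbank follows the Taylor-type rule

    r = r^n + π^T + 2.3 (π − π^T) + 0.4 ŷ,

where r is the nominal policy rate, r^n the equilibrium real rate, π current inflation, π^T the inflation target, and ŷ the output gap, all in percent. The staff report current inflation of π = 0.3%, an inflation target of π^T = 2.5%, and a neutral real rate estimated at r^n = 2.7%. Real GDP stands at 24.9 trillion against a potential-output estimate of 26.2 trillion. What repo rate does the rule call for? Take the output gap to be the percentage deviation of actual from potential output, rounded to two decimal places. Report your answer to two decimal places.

-1.84%

Output gap = 100 × (24.9 − 26.2) / 26.2 = -4.96%.
r = 2.70 + 2.50 + 2.3 × (0.30 − 2.50) + 0.4 × (-4.96)
   = 2.70 + 2.5 − 5.06 − 1.984 = -1.84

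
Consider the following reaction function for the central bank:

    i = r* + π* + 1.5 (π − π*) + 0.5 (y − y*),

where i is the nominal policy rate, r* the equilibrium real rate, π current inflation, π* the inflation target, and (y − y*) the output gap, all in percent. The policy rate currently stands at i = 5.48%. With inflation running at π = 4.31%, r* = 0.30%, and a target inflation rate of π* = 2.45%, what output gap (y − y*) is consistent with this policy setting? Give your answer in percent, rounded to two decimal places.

0.5 (y − y*) = 5.48 − 0.30 − 2.45 − 1.5 × (4.31 − 2.45) = -0.06
(y − y*) = -0.06 / 0.5 = -0.12

-0.12%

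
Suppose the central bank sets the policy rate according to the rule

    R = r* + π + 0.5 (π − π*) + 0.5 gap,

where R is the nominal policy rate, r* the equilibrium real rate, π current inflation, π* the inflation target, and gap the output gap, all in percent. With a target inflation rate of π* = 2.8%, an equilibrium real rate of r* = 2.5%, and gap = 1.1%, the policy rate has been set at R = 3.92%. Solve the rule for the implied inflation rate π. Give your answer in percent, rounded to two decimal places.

Collecting π: R = r* + (1 + 0.5) π − 0.5 π* + 0.5 gap
1.5 π = 3.92 − 2.5 + 0.5 × 2.8 − 0.5 × 1.1 = 2.27
π = 2.27 / 1.5 = 1.51

1.51%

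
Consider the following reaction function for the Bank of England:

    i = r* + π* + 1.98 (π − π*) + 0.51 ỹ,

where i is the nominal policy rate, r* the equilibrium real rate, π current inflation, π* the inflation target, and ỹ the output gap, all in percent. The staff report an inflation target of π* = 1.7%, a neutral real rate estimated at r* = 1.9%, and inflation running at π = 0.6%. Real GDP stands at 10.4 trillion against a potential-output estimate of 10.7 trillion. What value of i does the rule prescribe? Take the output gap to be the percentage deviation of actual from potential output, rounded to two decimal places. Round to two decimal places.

-0.01%

Output gap = 100 × (10.4 − 10.7) / 10.7 = -2.80%.
i = 1.90 + 1.70 + 1.98 × (0.60 − 1.70) + 0.51 × (-2.80)
   = 1.90 + 1.7 − 2.178 − 1.428 = -0.01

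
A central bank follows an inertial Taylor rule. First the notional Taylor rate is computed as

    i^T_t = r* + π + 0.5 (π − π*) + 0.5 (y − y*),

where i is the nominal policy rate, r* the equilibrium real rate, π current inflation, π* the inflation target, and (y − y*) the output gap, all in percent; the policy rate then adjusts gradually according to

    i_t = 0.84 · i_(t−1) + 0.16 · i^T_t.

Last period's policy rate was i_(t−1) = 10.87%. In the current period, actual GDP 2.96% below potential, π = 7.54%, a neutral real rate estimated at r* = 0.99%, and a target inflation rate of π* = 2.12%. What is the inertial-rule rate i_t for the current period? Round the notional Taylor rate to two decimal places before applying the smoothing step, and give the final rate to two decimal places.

10.69%

Output 2.96% below potential → (y − y*) = -2.96.
i^T_t = 0.99 + 7.54 + 0.5 × (7.54 − 2.12) + 0.5 × (-2.96)
   = 0.99 + 7.54 + 2.71 − 1.48 = 9.76
i_t = 0.84 × 10.87 + 0.16 × 9.76 = 9.1308 + 1.5616 = 10.69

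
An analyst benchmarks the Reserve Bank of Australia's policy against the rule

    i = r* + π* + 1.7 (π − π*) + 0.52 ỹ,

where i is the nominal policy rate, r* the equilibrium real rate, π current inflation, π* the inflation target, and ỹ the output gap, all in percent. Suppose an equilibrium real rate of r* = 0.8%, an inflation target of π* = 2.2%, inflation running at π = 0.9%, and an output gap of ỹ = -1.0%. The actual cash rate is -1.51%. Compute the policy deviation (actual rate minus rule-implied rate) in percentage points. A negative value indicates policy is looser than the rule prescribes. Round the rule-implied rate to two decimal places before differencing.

i = 0.8 + 2.2 + 1.7 × (0.9 − 2.2) + 0.52 × (-1.0)
   = 0.8 + 2.2 − 2.21 − 0.52 = 0.27
Deviation = -1.51 − 0.27 = -1.78 pp.

-1.78 pp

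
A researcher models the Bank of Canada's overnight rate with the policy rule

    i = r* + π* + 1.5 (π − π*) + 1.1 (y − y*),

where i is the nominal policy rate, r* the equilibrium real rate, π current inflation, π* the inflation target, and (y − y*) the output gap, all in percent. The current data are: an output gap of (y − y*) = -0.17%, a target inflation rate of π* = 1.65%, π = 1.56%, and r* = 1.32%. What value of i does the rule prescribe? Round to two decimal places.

2.65%

i = 1.32 + 1.65 + 1.5 × (1.56 − 1.65) + 1.1 × (-0.17)
   = 1.32 + 1.65 − 0.135 − 0.187 = 2.65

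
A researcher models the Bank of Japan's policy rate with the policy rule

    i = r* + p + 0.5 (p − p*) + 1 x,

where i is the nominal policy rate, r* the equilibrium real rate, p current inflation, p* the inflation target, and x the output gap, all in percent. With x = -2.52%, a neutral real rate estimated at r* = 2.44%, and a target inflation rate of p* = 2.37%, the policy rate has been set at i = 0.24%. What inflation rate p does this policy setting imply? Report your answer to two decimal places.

1.00%

Collecting p: i = r* + (1 + 0.5) p − 0.5 p* + 1 x
1.5 p = 0.24 − 2.44 + 0.5 × 2.37 − 1 × (-2.52) = 1.505
p = 1.505 / 1.5 = 1.00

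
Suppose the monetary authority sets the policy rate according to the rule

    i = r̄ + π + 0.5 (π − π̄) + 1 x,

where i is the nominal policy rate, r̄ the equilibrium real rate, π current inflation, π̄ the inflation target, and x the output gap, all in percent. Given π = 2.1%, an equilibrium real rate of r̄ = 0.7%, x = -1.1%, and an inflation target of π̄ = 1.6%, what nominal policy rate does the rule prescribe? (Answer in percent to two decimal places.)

i = 0.7 + 2.1 + 0.5 × (2.1 − 1.6) + 1 × (-1.1)
   = 0.7 + 2.1 + 0.25 − 1.1 = 1.95

1.95%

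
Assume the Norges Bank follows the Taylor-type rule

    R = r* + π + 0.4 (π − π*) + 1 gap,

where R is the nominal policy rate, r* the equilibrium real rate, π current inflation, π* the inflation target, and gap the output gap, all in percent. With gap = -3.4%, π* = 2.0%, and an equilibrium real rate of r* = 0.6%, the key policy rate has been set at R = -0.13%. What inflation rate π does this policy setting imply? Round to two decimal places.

Collecting π: R = r* + (1 + 0.4) π − 0.4 π* + 1 gap
1.4 π = -0.13 − 0.6 + 0.4 × 2.0 − 1 × (-3.4) = 3.47
π = 3.47 / 1.4 = 2.48

2.48%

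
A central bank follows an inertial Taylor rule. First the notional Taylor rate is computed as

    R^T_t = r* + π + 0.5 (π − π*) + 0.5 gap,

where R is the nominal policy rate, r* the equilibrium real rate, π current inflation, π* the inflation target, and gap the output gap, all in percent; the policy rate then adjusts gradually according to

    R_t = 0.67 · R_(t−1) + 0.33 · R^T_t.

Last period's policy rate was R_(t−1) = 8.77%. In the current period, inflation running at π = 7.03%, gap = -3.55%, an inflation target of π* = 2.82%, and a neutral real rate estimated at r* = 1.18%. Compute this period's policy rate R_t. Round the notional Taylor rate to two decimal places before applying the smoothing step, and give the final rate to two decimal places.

8.69%

R^T_t = 1.18 + 7.03 + 0.5 × (7.03 − 2.82) + 0.5 × (-3.55)
   = 1.18 + 7.03 + 2.105 − 1.775 = 8.54
R_t = 0.67 × 8.77 + 0.33 × 8.54 = 5.8759 + 2.8182 = 8.69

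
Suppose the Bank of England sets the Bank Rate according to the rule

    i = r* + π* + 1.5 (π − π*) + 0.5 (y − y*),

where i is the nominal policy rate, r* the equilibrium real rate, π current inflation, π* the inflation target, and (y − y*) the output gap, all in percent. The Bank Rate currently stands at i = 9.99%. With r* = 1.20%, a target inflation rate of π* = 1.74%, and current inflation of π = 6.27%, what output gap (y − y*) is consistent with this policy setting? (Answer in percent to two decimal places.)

0.51%

0.5 (y − y*) = 9.99 − 1.20 − 1.74 − 1.5 × (6.27 − 1.74) = 0.255
(y − y*) = 0.255 / 0.5 = 0.51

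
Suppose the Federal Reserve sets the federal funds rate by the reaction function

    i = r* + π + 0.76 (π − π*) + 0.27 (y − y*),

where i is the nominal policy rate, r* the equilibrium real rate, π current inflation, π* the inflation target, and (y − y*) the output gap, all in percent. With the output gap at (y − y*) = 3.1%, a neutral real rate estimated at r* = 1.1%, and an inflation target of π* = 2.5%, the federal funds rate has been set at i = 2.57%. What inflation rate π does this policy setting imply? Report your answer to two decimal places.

Collecting π: i = r* + (1 + 0.76) π − 0.76 π* + 0.27 (y − y*)
1.76 π = 2.57 − 1.1 + 0.76 × 2.5 − 0.27 × 3.1 = 2.533
π = 2.533 / 1.76 = 1.44

1.44%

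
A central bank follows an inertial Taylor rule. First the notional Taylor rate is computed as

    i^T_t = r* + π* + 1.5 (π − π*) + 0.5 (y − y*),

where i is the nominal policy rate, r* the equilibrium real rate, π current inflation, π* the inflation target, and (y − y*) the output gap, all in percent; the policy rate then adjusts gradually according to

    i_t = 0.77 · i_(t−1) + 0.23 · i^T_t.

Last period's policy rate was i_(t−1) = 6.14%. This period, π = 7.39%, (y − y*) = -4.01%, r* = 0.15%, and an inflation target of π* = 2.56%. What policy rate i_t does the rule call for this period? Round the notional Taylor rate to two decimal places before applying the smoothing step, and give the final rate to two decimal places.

i^T_t = 0.15 + 2.56 + 1.5 × (7.39 − 2.56) + 0.5 × (-4.01)
   = 0.15 + 2.56 + 7.245 − 2.005 = 7.95
i_t = 0.77 × 6.14 + 0.23 × 7.95 = 4.7278 + 1.8285 = 6.56

6.56%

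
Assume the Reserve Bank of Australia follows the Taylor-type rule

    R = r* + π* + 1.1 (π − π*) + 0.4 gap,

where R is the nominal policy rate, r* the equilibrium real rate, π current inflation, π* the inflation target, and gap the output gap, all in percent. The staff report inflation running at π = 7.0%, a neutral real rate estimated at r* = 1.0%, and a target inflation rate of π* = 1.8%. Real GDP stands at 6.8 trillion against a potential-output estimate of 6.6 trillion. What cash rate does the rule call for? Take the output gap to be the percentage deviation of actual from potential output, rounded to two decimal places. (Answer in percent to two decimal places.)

9.73%

Output gap = 100 × (6.8 − 6.6) / 6.6 = 3.03%.
R = 1.00 + 1.80 + 1.1 × (7.00 − 1.80) + 0.4 × 3.03
   = 1.00 + 1.8 + 5.72 + 1.212 = 9.73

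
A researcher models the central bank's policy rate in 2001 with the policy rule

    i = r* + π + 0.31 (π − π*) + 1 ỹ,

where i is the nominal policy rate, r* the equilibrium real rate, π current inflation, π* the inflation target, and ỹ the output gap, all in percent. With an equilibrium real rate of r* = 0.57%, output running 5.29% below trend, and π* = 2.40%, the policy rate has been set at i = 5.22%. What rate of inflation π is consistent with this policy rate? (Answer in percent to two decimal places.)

Output 5.29% below potential → ỹ = -5.29.
Collecting π: i = r* + (1 + 0.31) π − 0.31 π* + 1 ỹ
1.31 π = 5.22 − 0.57 + 0.31 × 2.40 − 1 × (-5.29) = 10.684
π = 10.684 / 1.31 = 8.16

8.16%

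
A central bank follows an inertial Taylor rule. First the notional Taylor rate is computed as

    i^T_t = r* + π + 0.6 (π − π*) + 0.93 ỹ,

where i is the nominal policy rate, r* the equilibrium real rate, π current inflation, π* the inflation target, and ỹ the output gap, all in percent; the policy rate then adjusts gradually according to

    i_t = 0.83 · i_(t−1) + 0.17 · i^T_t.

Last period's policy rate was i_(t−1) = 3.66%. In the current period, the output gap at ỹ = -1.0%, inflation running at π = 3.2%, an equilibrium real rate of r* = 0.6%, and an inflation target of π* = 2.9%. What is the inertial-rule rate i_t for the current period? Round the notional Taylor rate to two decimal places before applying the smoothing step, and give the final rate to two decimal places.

i^T_t = 0.6 + 3.2 + 0.6 × (3.2 − 2.9) + 0.93 × (-1.0)
   = 0.6 + 3.2 + 0.18 − 0.93 = 3.05
i_t = 0.83 × 3.66 + 0.17 × 3.05 = 3.0378 + 0.5185 = 3.56

3.56%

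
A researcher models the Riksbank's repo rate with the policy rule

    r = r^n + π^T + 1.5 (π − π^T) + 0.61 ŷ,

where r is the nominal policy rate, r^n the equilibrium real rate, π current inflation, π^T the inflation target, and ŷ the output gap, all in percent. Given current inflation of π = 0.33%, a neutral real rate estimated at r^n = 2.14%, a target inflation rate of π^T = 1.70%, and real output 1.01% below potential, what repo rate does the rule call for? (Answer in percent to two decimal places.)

1.17%

Output 1.01% below potential → ŷ = -1.01.
r = 2.14 + 1.70 + 1.5 × (0.33 − 1.70) + 0.61 × (-1.01)
   = 2.14 + 1.7 − 2.055 − 0.6161 = 1.17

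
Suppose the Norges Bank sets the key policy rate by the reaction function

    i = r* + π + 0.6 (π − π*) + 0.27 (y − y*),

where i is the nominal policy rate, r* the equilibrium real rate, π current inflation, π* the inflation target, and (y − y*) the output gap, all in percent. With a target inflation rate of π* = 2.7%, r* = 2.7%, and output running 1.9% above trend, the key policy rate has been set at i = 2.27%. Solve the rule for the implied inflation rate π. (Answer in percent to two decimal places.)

0.42%

Output 1.9% above potential → (y − y*) = 1.9.
Collecting π: i = r* + (1 + 0.6) π − 0.6 π* + 0.27 (y − y*)
1.6 π = 2.27 − 2.7 + 0.6 × 2.7 − 0.27 × 1.9 = 0.677
π = 0.677 / 1.6 = 0.42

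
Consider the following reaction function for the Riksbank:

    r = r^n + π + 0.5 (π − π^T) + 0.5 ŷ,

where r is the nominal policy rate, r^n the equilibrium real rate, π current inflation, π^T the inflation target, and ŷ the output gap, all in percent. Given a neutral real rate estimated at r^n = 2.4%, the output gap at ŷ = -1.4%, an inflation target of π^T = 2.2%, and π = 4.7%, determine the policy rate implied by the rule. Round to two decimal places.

r = 2.4 + 4.7 + 0.5 × (4.7 − 2.2) + 0.5 × (-1.4)
   = 2.4 + 4.7 + 1.25 − 0.7 = 7.65

7.65%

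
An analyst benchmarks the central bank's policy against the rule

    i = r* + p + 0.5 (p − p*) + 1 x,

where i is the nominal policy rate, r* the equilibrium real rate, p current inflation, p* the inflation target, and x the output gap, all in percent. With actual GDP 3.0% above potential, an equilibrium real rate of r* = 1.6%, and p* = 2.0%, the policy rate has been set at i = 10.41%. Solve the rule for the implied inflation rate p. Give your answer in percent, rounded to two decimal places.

4.54%

Output 3.0% above potential → x = 3.0.
Collecting p: i = r* + (1 + 0.5) p − 0.5 p* + 1 x
1.5 p = 10.41 − 1.6 + 0.5 × 2.0 − 1 × 3.0 = 6.81
p = 6.81 / 1.5 = 4.54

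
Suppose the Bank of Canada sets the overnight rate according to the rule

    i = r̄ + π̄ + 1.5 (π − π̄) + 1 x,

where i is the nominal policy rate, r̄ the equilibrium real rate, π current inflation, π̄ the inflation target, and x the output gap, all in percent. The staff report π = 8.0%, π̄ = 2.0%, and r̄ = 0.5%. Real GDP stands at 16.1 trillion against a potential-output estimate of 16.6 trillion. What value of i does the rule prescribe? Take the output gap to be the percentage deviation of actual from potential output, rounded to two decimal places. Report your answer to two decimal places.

8.49%

Output gap = 100 × (16.1 − 16.6) / 16.6 = -3.01%.
i = 0.50 + 2.00 + 1.5 × (8.00 − 2.00) + 1 × (-3.01)
   = 0.50 + 2 + 9 − 3.01 = 8.49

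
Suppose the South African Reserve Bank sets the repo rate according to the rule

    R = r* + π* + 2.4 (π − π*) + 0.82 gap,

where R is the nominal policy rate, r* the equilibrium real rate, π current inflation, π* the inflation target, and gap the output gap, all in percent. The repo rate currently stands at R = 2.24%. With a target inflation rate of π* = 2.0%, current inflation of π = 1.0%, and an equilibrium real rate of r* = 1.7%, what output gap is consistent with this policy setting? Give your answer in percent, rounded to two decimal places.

1.15%

0.82 gap = 2.24 − 1.7 − 2.0 − 2.4 × (1.0 − 2.0) = 0.94
gap = 0.94 / 0.82 = 1.15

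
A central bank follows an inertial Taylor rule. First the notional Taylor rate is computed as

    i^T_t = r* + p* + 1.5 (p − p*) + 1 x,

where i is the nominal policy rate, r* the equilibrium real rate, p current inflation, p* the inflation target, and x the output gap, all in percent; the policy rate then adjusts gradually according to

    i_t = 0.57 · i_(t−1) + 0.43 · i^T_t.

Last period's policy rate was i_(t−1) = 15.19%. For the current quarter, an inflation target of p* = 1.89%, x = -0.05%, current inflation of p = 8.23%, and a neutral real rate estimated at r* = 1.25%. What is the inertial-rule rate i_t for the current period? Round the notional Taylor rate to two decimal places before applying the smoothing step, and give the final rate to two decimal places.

14.08%

i^T_t = 1.25 + 1.89 + 1.5 × (8.23 − 1.89) + 1 × (-0.05)
   = 1.25 + 1.89 + 9.51 − 0.05 = 12.60
i_t = 0.57 × 15.19 + 0.43 × 12.60 = 8.6583 + 5.418 = 14.08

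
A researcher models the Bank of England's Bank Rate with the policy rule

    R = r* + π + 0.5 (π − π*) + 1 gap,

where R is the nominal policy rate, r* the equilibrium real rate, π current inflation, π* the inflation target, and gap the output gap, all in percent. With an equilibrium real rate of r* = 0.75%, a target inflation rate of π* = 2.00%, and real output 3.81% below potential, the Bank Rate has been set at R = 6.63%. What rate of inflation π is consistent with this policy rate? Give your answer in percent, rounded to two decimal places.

Output 3.81% below potential → gap = -3.81.
Collecting π: R = r* + (1 + 0.5) π − 0.5 π* + 1 gap
1.5 π = 6.63 − 0.75 + 0.5 × 2.00 − 1 × (-3.81) = 10.69
π = 10.69 / 1.5 = 7.13

7.13%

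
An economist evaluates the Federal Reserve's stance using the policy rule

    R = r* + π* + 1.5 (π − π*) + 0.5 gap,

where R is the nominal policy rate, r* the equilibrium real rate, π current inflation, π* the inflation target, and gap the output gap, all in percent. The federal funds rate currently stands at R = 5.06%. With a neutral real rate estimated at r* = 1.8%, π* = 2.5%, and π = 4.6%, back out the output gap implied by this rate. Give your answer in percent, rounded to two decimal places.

-4.78%

0.5 gap = 5.06 − 1.8 − 2.5 − 1.5 × (4.6 − 2.5) = -2.39
gap = -2.39 / 0.5 = -4.78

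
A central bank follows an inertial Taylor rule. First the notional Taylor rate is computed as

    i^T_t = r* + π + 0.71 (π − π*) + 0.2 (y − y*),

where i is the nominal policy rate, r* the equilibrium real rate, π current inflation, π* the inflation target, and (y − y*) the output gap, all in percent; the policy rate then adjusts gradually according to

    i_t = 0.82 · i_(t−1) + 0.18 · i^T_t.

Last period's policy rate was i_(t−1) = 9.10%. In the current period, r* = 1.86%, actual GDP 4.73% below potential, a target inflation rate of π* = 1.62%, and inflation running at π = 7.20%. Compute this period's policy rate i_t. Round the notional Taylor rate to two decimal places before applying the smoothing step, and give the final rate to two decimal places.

Output 4.73% below potential → (y − y*) = -4.73.
i^T_t = 1.86 + 7.20 + 0.71 × (7.20 − 1.62) + 0.2 × (-4.73)
   = 1.86 + 7.2 + 3.9618 − 0.946 = 12.08
i_t = 0.82 × 9.10 + 0.18 × 12.08 = 7.462 + 2.1744 = 9.64

9.64%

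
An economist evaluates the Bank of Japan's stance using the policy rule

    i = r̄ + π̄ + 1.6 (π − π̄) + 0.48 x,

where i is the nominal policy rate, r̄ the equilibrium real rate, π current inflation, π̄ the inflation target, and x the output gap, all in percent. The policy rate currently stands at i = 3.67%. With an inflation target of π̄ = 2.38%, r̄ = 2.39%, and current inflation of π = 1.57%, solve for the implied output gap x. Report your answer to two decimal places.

0.41%

0.48 x = 3.67 − 2.39 − 2.38 − 1.6 × (1.57 − 2.38) = 0.196
x = 0.196 / 0.48 = 0.41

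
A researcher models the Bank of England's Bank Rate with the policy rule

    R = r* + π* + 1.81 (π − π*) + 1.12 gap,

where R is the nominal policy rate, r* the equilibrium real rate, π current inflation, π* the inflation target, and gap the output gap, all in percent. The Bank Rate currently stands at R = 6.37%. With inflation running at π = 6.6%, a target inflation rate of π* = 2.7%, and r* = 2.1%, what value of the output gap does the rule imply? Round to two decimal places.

1.12 gap = 6.37 − 2.1 − 2.7 − 1.81 × (6.6 − 2.7) = -5.489
gap = -5.489 / 1.12 = -4.90

-4.90%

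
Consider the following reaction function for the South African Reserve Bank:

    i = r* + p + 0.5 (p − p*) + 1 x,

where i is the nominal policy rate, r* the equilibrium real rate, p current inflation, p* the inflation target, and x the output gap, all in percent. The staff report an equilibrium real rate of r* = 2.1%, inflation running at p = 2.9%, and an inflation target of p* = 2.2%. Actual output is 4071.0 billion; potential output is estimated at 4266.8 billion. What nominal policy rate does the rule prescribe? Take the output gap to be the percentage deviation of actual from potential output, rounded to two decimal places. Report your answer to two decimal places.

0.76%

Output gap = 100 × (4071.0 − 4266.8) / 4266.8 = -4.59%.
i = 2.10 + 2.90 + 0.5 × (2.90 − 2.20) + 1 × (-4.59)
   = 2.10 + 2.9 + 0.35 − 4.59 = 0.76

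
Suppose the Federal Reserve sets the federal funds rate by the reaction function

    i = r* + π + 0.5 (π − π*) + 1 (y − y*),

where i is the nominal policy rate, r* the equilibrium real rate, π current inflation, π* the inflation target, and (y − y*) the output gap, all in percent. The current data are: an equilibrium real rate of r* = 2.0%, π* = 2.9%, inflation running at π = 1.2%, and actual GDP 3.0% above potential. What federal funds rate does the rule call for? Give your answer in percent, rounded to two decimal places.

Output 3.0% above potential → (y − y*) = 3.0.
i = 2.0 + 1.2 + 0.5 × (1.2 − 2.9) + 1 × 3.0
   = 2.0 + 1.2 − 0.85 + 3 = 5.35

5.35%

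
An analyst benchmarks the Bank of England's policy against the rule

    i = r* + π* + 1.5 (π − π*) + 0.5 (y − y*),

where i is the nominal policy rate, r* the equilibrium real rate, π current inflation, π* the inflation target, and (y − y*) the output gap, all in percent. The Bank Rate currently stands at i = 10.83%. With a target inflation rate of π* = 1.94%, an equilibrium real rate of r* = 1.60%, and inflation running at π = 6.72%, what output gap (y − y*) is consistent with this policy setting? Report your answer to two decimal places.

0.5 (y − y*) = 10.83 − 1.60 − 1.94 − 1.5 × (6.72 − 1.94) = 0.12
(y − y*) = 0.12 / 0.5 = 0.24

0.24%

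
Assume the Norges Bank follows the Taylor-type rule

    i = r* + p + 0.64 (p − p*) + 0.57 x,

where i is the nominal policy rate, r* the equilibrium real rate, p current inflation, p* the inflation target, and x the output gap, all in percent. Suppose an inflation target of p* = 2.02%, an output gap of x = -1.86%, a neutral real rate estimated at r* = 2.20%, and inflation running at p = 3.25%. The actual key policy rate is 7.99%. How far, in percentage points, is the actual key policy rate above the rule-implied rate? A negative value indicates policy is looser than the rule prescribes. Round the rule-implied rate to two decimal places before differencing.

i = 2.20 + 3.25 + 0.64 × (3.25 − 2.02) + 0.57 × (-1.86)
   = 2.20 + 3.25 + 0.7872 − 1.0602 = 5.18
Deviation = 7.99 − 5.18 = 2.81 pp.

2.81 pp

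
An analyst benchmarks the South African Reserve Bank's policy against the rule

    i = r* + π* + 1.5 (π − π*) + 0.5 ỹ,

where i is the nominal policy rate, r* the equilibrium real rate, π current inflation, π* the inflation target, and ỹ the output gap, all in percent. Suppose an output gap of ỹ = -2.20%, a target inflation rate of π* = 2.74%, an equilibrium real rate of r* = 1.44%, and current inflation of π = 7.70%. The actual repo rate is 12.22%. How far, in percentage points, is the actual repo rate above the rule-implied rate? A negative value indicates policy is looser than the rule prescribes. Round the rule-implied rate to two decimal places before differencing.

1.70 pp

i = 1.44 + 2.74 + 1.5 × (7.70 − 2.74) + 0.5 × (-2.20)
   = 1.44 + 2.74 + 7.44 − 1.1 = 10.52
Deviation = 12.22 − 10.52 = 1.70 pp.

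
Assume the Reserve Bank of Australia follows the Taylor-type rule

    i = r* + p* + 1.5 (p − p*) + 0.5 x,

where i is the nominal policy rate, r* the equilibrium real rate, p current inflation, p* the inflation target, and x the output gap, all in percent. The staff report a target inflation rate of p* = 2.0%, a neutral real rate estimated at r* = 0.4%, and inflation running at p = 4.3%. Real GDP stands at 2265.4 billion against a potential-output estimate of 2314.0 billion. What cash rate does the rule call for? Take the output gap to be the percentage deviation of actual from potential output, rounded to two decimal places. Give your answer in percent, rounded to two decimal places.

4.80%

Output gap = 100 × (2265.4 − 2314.0) / 2314.0 = -2.10%.
i = 0.40 + 2.00 + 1.5 × (4.30 − 2.00) + 0.5 × (-2.10)
   = 0.40 + 2 + 3.45 − 1.05 = 4.80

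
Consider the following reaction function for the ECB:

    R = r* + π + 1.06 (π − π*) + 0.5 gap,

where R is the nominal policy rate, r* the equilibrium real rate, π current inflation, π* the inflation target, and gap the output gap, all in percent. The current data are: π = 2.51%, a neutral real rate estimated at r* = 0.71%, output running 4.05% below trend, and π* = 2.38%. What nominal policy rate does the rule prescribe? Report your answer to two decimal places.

1.33%

Output 4.05% below potential → gap = -4.05.
R = 0.71 + 2.51 + 1.06 × (2.51 − 2.38) + 0.5 × (-4.05)
   = 0.71 + 2.51 + 0.1378 − 2.025 = 1.33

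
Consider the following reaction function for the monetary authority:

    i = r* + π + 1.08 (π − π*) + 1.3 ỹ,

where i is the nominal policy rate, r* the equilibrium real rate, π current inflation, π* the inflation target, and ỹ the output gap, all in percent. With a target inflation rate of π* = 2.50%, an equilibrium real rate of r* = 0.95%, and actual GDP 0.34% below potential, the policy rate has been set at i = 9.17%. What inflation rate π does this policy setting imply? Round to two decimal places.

Output 0.34% below potential → ỹ = -0.34.
Collecting π: i = r* + (1 + 1.08) π − 1.08 π* + 1.3 ỹ
2.08 π = 9.17 − 0.95 + 1.08 × 2.50 − 1.3 × (-0.34) = 11.362
π = 11.362 / 2.08 = 5.46

5.46%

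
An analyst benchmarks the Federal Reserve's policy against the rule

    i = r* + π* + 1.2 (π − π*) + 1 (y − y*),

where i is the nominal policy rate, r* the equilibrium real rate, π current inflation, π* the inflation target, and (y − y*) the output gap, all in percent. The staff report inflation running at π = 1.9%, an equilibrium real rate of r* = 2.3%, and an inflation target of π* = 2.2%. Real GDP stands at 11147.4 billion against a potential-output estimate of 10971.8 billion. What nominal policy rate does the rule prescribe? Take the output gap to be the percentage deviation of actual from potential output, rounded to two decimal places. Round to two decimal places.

Output gap = 100 × (11147.4 − 10971.8) / 10971.8 = 1.60%.
i = 2.30 + 2.20 + 1.2 × (1.90 − 2.20) + 1 × 1.60
   = 2.30 + 2.2 − 0.36 + 1.6 = 5.74

5.74%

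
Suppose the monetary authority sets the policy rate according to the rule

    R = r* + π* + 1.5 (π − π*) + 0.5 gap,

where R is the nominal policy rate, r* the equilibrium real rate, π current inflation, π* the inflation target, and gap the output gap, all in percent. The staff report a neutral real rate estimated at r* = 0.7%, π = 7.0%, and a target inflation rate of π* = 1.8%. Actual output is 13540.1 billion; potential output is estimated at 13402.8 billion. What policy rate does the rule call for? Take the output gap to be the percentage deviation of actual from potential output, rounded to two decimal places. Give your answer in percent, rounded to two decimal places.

Output gap = 100 × (13540.1 − 13402.8) / 13402.8 = 1.02%.
R = 0.70 + 1.80 + 1.5 × (7.00 − 1.80) + 0.5 × 1.02
   = 0.70 + 1.8 + 7.8 + 0.51 = 10.81

10.81%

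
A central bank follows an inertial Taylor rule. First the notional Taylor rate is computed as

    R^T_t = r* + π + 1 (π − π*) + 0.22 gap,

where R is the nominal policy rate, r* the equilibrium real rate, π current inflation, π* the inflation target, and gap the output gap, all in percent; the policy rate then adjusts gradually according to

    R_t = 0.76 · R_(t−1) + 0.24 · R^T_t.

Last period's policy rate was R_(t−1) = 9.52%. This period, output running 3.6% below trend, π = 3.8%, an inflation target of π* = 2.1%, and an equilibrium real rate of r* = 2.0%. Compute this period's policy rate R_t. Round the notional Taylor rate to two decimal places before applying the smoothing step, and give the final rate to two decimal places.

Output 3.6% below potential → gap = -3.6.
R^T_t = 2.0 + 3.8 + 1 × (3.8 − 2.1) + 0.22 × (-3.6)
   = 2.0 + 3.8 + 1.7 − 0.792 = 6.71
R_t = 0.76 × 9.52 + 0.24 × 6.71 = 7.2352 + 1.6104 = 8.85

8.85%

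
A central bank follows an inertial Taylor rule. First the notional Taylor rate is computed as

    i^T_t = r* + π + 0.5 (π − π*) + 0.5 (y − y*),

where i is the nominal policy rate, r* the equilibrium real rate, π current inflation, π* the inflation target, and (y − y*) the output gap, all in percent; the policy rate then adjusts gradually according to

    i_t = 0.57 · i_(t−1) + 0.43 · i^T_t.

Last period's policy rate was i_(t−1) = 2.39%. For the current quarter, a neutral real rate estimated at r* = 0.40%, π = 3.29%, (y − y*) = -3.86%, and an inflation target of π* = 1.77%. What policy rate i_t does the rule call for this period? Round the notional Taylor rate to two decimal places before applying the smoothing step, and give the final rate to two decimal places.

2.45%

i^T_t = 0.40 + 3.29 + 0.5 × (3.29 − 1.77) + 0.5 × (-3.86)
   = 0.40 + 3.29 + 0.76 − 1.93 = 2.52
i_t = 0.57 × 2.39 + 0.43 × 2.52 = 1.3623 + 1.0836 = 2.45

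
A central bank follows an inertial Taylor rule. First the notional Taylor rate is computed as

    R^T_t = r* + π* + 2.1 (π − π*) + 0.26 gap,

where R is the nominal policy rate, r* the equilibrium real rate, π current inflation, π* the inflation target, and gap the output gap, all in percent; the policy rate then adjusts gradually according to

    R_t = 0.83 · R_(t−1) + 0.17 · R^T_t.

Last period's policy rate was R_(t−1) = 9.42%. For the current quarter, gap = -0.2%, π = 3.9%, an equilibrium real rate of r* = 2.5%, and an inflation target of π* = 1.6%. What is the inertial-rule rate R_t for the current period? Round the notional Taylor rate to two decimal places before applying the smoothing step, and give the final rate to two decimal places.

R^T_t = 2.5 + 1.6 + 2.1 × (3.9 − 1.6) + 0.26 × (-0.2)
   = 2.5 + 1.6 + 4.83 − 0.052 = 8.88
R_t = 0.83 × 9.42 + 0.17 × 8.88 = 7.8186 + 1.5096 = 9.33

9.33%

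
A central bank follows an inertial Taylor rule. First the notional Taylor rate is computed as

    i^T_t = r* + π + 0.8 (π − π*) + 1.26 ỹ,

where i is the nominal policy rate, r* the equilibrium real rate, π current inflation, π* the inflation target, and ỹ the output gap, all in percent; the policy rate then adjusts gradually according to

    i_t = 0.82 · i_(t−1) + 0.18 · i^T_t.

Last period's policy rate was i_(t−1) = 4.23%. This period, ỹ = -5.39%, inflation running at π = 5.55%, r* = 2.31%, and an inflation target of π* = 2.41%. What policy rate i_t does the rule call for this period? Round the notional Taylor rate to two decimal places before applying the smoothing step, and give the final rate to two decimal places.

4.11%

i^T_t = 2.31 + 5.55 + 0.8 × (5.55 − 2.41) + 1.26 × (-5.39)
   = 2.31 + 5.55 + 2.512 − 6.7914 = 3.58
i_t = 0.82 × 4.23 + 0.18 × 3.58 = 3.4686 + 0.6444 = 4.11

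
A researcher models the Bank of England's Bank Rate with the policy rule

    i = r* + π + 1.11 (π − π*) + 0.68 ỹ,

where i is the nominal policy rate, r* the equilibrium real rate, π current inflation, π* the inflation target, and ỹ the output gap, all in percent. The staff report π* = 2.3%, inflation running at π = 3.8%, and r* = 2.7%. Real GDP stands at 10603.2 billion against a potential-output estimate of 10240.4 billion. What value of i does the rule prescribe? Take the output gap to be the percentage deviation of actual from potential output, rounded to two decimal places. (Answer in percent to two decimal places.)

Output gap = 100 × (10603.2 − 10240.4) / 10240.4 = 3.54%.
i = 2.70 + 3.80 + 1.11 × (3.80 − 2.30) + 0.68 × 3.54
   = 2.70 + 3.8 + 1.665 + 2.4072 = 10.57

10.57%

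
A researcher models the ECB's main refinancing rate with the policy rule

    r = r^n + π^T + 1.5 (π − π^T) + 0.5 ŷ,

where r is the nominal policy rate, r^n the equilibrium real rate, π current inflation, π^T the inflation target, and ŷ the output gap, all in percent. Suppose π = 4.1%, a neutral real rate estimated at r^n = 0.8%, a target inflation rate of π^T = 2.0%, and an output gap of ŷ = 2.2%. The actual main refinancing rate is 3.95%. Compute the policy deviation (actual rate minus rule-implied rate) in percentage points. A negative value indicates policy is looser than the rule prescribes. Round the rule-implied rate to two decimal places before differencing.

r = 0.8 + 2.0 + 1.5 × (4.1 − 2.0) + 0.5 × 2.2
   = 0.8 + 2 + 3.15 + 1.1 = 7.05
Deviation = 3.95 − 7.05 = -3.10 pp.

-3.10 pp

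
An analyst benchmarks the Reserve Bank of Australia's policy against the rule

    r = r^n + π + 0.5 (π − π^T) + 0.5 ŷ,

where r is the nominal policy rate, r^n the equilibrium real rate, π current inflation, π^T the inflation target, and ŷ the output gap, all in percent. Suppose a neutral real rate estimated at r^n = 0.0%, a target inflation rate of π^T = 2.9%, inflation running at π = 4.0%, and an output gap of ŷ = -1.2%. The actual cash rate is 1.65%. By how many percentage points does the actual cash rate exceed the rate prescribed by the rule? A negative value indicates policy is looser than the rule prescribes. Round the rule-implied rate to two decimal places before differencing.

-2.30 pp

r = 0.0 + 4.0 + 0.5 × (4.0 − 2.9) + 0.5 × (-1.2)
   = 0.0 + 4 + 0.55 − 0.6 = 3.95
Deviation = 1.65 − 3.95 = -2.30 pp.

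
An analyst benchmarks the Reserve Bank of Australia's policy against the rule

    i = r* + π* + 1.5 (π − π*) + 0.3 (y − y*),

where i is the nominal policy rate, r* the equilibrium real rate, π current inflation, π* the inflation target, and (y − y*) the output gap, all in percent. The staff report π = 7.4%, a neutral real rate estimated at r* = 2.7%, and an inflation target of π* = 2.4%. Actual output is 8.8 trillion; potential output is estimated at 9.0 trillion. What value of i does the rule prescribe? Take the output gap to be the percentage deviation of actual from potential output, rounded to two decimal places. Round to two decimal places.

11.93%

Output gap = 100 × (8.8 − 9.0) / 9.0 = -2.22%.
i = 2.70 + 2.40 + 1.5 × (7.40 − 2.40) + 0.3 × (-2.22)
   = 2.70 + 2.4 + 7.5 − 0.666 = 11.93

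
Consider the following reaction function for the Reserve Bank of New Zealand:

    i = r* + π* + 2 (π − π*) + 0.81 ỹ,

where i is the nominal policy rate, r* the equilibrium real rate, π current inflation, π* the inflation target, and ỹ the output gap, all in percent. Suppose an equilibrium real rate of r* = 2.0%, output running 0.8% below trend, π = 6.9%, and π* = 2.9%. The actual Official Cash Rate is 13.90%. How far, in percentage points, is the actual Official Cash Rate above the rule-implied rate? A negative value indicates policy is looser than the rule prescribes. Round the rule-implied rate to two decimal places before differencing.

Output 0.8% below potential → ỹ = -0.8.
i = 2.0 + 2.9 + 2 × (6.9 − 2.9) + 0.81 × (-0.8)
   = 2.0 + 2.9 + 8 − 0.648 = 12.25
Deviation = 13.90 − 12.25 = 1.65 pp.

1.65 pp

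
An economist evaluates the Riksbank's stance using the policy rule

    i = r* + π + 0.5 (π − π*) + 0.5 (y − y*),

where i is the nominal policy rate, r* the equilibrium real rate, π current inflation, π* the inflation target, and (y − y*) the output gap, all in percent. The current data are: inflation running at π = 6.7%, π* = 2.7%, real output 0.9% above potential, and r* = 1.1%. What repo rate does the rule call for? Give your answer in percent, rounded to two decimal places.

10.25%

Output 0.9% above potential → (y − y*) = 0.9.
i = 1.1 + 6.7 + 0.5 × (6.7 − 2.7) + 0.5 × 0.9
   = 1.1 + 6.7 + 2 + 0.45 = 10.25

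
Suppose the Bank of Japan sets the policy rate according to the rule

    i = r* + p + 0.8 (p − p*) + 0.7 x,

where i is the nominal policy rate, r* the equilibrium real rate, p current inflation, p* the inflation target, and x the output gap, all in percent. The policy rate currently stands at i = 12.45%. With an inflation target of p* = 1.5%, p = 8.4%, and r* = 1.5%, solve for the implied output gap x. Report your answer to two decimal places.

-4.24%

0.7 x = 12.45 − 1.5 − 8.4 − 0.8 × (8.4 − 1.5) = -2.97
x = -2.97 / 0.7 = -4.24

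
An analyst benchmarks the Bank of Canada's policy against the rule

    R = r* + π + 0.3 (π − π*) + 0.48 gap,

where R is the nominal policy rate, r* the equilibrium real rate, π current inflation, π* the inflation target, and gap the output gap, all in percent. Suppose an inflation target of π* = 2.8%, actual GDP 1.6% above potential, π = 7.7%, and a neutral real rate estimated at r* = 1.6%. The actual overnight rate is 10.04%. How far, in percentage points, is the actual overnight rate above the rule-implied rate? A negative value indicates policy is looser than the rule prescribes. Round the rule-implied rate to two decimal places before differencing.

-1.50 pp

Output 1.6% above potential → gap = 1.6.
R = 1.6 + 7.7 + 0.3 × (7.7 − 2.8) + 0.48 × 1.6
   = 1.6 + 7.7 + 1.47 + 0.768 = 11.54
Deviation = 10.04 − 11.54 = -1.50 pp.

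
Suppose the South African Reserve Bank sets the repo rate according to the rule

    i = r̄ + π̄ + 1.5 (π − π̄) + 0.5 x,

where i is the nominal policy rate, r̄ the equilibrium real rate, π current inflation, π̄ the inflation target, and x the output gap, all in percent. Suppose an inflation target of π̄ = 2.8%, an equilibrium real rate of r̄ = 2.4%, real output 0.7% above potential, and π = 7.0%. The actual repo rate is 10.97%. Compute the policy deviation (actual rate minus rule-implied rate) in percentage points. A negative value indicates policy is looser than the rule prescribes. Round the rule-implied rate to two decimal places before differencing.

-0.88 pp

Output 0.7% above potential → x = 0.7.
i = 2.4 + 2.8 + 1.5 × (7.0 − 2.8) + 0.5 × 0.7
   = 2.4 + 2.8 + 6.3 + 0.35 = 11.85
Deviation = 10.97 − 11.85 = -0.88 pp.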